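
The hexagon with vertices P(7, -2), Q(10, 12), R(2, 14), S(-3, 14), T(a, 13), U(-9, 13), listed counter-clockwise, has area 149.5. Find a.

-4

The doubled signed area Σ (x_i y_{i+1} − x_{i+1} y_i) is linear in a.
With a=0 it equals 295; the coefficient of a is -1 (from the two edges through T).
So -1·a + 295 = 2·149.5 = 299 ⇒ a = -4.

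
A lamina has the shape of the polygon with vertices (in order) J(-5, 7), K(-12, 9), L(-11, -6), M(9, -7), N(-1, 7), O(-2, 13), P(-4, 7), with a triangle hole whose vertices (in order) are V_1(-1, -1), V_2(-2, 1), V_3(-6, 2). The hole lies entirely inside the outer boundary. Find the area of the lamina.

218

Outer boundary:
Apply the shoelace (surveyor's) formula: 2A = Σ (x_i·y_{i+1} − x_{i+1}·y_i), indices taken mod 7.
Σ = (39) + (171) + (131) + (56) + (1) + (38) + (7) = 443
Area = |Σ|/2 = 221.5.
Hole:
Apply Gauss's area formula: 2A = Σ (x_i·y_{i+1} − x_{i+1}·y_i), indices taken mod 3.
Σ = (-3) + (2) + (8) = 7
Area = |Σ|/2 = 3.5.
Net area = 221.5 − 3.5 = 218.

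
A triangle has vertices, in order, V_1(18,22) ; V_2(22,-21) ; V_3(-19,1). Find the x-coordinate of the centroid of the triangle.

7

Apply the surveyor's formula. First the cross-terms c_i = x_i·y_{i+1} − x_{i+1}·y_i:
  -862, -377, -436  ⇒  2A = -1675, A = -837.5.
Then Σ (x_i + x_{i+1})·c_i = -35175, so x̄ = -35175 / (6·(-837.5)) = 7.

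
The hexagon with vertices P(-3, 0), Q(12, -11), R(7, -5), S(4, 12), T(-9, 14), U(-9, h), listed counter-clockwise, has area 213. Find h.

Write out the shoelace sum; only the two edges meeting at U involve h:
2·Area = [((-9)·h − (-9)·14) + ((-9)·0 − (-3)·h)] + 318
       = -6·h + 444 = 426
⇒ h = 3.

3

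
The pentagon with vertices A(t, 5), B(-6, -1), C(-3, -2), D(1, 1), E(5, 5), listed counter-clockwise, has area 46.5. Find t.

The doubled signed area Σ (x_i y_{i+1} − x_{i+1} y_i) is linear in t.
With t=0 it equals 63; the coefficient of t is -6 (from the two edges through A).
So -6·t + 63 = 2·46.5 = 93 ⇒ t = -5.

-5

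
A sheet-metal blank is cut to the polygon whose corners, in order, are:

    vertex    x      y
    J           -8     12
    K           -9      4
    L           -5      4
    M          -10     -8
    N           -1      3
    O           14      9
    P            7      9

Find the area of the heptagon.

135

Apply the shoelace (surveyor's) formula: 2A = Σ (x_i·y_{i+1} − x_{i+1}·y_i), indices taken mod 7.
Σ = (76) + (-16) + (80) + (-38) + (-51) + (63) + (156) = 270
Area = |Σ|/2 = 135.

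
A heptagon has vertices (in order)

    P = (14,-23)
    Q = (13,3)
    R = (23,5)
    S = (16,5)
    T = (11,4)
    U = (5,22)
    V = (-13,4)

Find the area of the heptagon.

576

Cross-terms: 341, -4, 35, 9, 222, 306, 243  ⇒  Σ = 1152
Area = |Σ|/2 = 576.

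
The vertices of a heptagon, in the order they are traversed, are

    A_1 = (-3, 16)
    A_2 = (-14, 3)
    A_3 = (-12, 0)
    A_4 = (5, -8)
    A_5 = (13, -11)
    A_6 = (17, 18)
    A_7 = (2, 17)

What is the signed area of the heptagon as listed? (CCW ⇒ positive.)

576.5

Apply the surveyor's formula: 2A = Σ (x_i·y_{i+1} − x_{i+1}·y_i), indices taken mod 7.
Σ = (215) + (36) + (96) + (49) + (421) + (253) + (83) = 1153
Signed area = Σ/2 = 576.5 (positive ⇒ counter-clockwise traversal).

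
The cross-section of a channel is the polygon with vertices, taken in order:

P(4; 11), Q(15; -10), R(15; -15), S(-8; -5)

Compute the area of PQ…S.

271.5

Apply the surveyor's formula: 2A = Σ (x_i·y_{i+1} − x_{i+1}·y_i), indices taken mod 4.
Cross-terms: -205, -75, -195, -68  ⇒  Σ = -543
Area = |Σ|/2 = 271.5.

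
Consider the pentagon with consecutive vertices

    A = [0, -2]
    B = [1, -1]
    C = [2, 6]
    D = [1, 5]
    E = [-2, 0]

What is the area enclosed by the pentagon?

14

Cross-terms: 2, 8, 4, 10, 4  ⇒  Σ = 28
Area = |Σ|/2 = 14.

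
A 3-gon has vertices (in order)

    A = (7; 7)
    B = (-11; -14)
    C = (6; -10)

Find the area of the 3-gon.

Σ = (-21) + (194) + (112) = 285
Area = |Σ|/2 = 142.5.

142.5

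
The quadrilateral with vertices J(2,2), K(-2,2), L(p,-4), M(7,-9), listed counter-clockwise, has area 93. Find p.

The doubled signed area Σ (x_i y_{i+1} − x_{i+1} y_i) is linear in p.
With p=0 it equals 76; the coefficient of p is -11 (from the two edges through L).
So -11·p + 76 = 2·93 = 186 ⇒ p = -10.

-10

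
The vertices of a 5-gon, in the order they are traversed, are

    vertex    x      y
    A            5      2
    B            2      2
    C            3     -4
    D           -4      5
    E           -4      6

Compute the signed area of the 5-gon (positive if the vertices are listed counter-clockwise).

Apply the surveyor's formula: 2A = Σ (x_i·y_{i+1} − x_{i+1}·y_i), indices taken mod 5.
Σ = (6) + (-14) + (-1) + (-4) + (-38) = -51
Signed area = Σ/2 = -25.5 (negative ⇒ clockwise traversal).

-25.5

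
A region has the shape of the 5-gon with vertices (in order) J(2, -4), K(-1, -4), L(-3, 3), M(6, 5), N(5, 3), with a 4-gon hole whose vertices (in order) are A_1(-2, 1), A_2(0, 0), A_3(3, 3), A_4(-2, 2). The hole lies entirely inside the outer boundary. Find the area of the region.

39.5

Outer boundary:
Apply the shoelace (surveyor's) formula: 2A = Σ (x_i·y_{i+1} − x_{i+1}·y_i), indices taken mod 5.
Cross-terms: -12, -15, -33, -7, -26  ⇒  Σ = -93
Area = |Σ|/2 = 46.5.
Hole:
A_1→A_2: (-2)(0) − (0)(1) = 0
A_2→A_3: (0)(3) − (3)(0) = 0
A_3→A_4: (3)(2) − (-2)(3) = 12
A_4→A_1: (-2)(1) − (-2)(2) = 2
Σ = 14
Area = |Σ|/2 = 7.
Net area = 46.5 − 7 = 39.5.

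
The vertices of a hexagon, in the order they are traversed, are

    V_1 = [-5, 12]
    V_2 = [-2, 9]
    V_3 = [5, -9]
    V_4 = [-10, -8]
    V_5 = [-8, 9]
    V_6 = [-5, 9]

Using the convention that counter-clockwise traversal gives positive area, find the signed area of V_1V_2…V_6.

-187

Apply Gauss's area formula: 2A = Σ (x_i·y_{i+1} − x_{i+1}·y_i), indices taken mod 6.
Cross-terms: -21, -27, -130, -154, -27, -15  ⇒  Σ = -374
Signed area = Σ/2 = -187 (negative ⇒ clockwise traversal).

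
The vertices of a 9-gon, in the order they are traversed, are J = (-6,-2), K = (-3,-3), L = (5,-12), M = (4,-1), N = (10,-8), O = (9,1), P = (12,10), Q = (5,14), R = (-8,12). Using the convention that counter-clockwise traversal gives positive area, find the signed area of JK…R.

Σ = (12) + (51) + (43) + (-22) + (82) + (78) + (118) + (172) + (88) = 622
Signed area = Σ/2 = 311 (positive ⇒ counter-clockwise traversal).

311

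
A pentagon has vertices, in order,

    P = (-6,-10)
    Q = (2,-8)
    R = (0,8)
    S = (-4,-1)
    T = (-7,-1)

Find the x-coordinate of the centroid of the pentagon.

-389/177

Apply the shoelace (surveyor's) formula. First the cross-terms c_i = x_i·y_{i+1} − x_{i+1}·y_i:
  68, 16, 32, -3, 64  ⇒  2A = 177, A = 88.5.
Then Σ (x_i + x_{i+1})·c_i = -1167, so x̄ = -1167 / (6·88.5) = -389/177.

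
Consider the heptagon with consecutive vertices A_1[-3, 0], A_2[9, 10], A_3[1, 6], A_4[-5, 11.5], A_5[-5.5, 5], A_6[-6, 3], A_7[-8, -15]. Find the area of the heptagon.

88.125

Apply the shoelace (surveyor's) formula: 2A = Σ (x_i·y_{i+1} − x_{i+1}·y_i), indices taken mod 7.
Cross-terms: -30, 44, 41.5, 38.25, 13.5, 114, -45  ⇒  Σ = 176.25
Area = |Σ|/2 = 88.125.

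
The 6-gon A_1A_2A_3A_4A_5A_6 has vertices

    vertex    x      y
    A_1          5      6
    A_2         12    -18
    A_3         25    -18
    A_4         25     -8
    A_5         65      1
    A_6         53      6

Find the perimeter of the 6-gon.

150

|A_1A_2| = √((7)² + (-24)²) = √625 = 25
|A_2A_3| = √((13)² + (0)²) = √169 = 13
|A_3A_4| = √((0)² + (10)²) = √100 = 10
|A_4A_5| = √((40)² + (9)²) = √1681 = 41
|A_5A_6| = √((-12)² + (5)²) = √169 = 13
|A_6A_1| = √((-48)² + (0)²) = √2304 = 48
Perimeter = 25 + 13 + 10 + 41 + 13 + 48 = 150.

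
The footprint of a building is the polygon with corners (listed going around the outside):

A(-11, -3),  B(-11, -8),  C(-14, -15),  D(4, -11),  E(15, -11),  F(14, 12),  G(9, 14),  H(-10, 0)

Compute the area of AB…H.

Apply the shoelace formula: 2A = Σ (x_i·y_{i+1} − x_{i+1}·y_i), indices taken mod 8.
Cross-terms: 55, 53, 214, 121, 334, 88, 140, 30  ⇒  Σ = 1035
Area = |Σ|/2 = 517.5.

517.5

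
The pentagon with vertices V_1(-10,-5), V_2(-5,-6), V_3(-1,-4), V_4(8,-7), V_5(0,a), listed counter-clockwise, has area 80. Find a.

The doubled signed area Σ (x_i y_{i+1} − x_{i+1} y_i) is linear in a.
With a=0 it equals 88; the coefficient of a is 18 (from the two edges through V_5).
So 18·a + 88 = 2·80 = 160 ⇒ a = 4.

4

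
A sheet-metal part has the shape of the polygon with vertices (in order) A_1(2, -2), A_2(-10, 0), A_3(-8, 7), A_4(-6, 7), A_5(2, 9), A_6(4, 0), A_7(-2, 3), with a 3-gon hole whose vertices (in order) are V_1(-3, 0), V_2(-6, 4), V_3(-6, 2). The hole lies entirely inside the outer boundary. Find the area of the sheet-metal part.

96

Outer boundary:
A_1→A_2: (2)(0) − (-10)(-2) = -20
A_2→A_3: (-10)(7) − (-8)(0) = -70
A_3→A_4: (-8)(7) − (-6)(7) = -14
A_4→A_5: (-6)(9) − (2)(7) = -68
A_5→A_6: (2)(0) − (4)(9) = -36
A_6→A_7: (4)(3) − (-2)(0) = 12
A_7→A_1: (-2)(-2) − (2)(3) = -2
Σ = -198
Area = |Σ|/2 = 99.
Hole:
Σ = (-12) + (12) + (6) = 6
Area = |Σ|/2 = 3.
Net area = 99 − 3 = 96.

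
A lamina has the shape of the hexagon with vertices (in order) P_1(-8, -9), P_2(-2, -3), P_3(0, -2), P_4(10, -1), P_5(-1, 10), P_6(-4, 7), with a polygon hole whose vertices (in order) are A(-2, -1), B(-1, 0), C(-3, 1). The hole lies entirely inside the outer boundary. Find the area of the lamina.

125.5

Outer boundary:
Apply the shoelace formula: 2A = Σ (x_i·y_{i+1} − x_{i+1}·y_i), indices taken mod 6.
Σ = (6) + (4) + (20) + (99) + (33) + (92) = 254
Area = |Σ|/2 = 127.
Hole:
A→B: (-2)(0) − (-1)(-1) = -1
B→C: (-1)(1) − (-3)(0) = -1
C→A: (-3)(-1) − (-2)(1) = 5
Σ = 3
Area = |Σ|/2 = 1.5.
Net area = 127 − 1.5 = 125.5.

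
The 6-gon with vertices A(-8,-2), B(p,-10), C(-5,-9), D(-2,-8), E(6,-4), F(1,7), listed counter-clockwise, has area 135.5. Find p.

The doubled signed area Σ (x_i y_{i+1} − x_{i+1} y_i) is linear in p.
With p=0 it equals 208; the coefficient of p is -7 (from the two edges through B).
So -7·p + 208 = 2·135.5 = 271 ⇒ p = -9.

-9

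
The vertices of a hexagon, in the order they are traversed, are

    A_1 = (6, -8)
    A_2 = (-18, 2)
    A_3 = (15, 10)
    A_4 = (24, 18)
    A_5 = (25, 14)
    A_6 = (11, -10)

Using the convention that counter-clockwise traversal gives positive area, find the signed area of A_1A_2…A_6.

Σ = (-132) + (-210) + (30) + (-114) + (-404) + (-28) = -858
Signed area = Σ/2 = -429 (negative ⇒ clockwise traversal).

-429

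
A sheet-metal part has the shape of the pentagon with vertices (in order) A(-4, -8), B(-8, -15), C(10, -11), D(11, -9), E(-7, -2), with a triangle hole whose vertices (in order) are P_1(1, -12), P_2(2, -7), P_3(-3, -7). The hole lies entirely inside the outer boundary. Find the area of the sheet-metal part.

101.5

Outer boundary:
Cross-terms: -4, 238, 31, -85, 48  ⇒  Σ = 228
Area = |Σ|/2 = 114.
Hole:
Apply the surveyor's formula: 2A = Σ (x_i·y_{i+1} − x_{i+1}·y_i), indices taken mod 3.
Σ = (17) + (-35) + (43) = 25
Area = |Σ|/2 = 12.5.
Net area = 114 − 12.5 = 101.5.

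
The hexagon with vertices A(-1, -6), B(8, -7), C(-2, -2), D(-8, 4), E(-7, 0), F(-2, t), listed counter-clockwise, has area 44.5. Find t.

-8

Write out the shoelace sum; only the two edges meeting at F involve t:
2·Area = [((-7)·t − (-2)·0) + ((-2)·(-6) − (-1)·t)] + 29
       = -6·t + 41 = 89
⇒ t = -8.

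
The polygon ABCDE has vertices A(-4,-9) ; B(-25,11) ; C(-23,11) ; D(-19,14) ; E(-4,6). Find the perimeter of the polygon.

68

|AB| = √((-21)² + (20)²) = √841 = 29
|BC| = √((2)² + (0)²) = √4 = 2
|CD| = √((4)² + (3)²) = √25 = 5
|DE| = √((15)² + (-8)²) = √289 = 17
|EA| = √((0)² + (-15)²) = √225 = 15
Perimeter = 29 + 2 + 5 + 17 + 15 = 68.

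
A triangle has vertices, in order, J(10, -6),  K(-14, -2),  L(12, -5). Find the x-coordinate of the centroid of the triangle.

Apply Gauss's area formula. First the cross-terms c_i = x_i·y_{i+1} − x_{i+1}·y_i:
  -104, 94, -22  ⇒  2A = -32, A = -16.
Then Σ (x_i + x_{i+1})·c_i = -256, so x̄ = -256 / (6·(-16)) = 8/3.

8/3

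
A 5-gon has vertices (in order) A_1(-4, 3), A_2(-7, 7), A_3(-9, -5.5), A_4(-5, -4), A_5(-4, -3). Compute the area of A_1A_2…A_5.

Apply the surveyor's formula: 2A = Σ (x_i·y_{i+1} − x_{i+1}·y_i), indices taken mod 5.
Σ = (-7) + (101.5) + (8.5) + (-1) + (-24) = 78
Area = |Σ|/2 = 39.

39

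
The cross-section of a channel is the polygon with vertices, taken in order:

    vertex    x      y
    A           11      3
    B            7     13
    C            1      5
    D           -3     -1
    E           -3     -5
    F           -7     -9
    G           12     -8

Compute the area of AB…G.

Σ = (122) + (22) + (14) + (12) + (-8) + (164) + (124) = 450
Area = |Σ|/2 = 225.

225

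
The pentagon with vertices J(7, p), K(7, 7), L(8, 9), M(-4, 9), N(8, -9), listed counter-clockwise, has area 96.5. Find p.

2

The doubled signed area Σ (x_i y_{i+1} − x_{i+1} y_i) is linear in p.
With p=0 it equals 191; the coefficient of p is 1 (from the two edges through J).
So 1·p + 191 = 2·96.5 = 193 ⇒ p = 2.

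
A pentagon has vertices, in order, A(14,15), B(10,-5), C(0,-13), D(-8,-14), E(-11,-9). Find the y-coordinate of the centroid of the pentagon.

-8/3

Apply Gauss's area formula. First the cross-terms c_i = x_i·y_{i+1} − x_{i+1}·y_i:
  -220, -130, -104, -82, -39  ⇒  2A = -575, A = -287.5.
Then Σ (y_i + y_{i+1})·c_i = 4600, so ȳ = 4600 / (6·(-287.5)) = -8/3.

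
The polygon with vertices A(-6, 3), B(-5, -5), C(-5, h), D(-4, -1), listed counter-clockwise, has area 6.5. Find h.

The doubled signed area Σ (x_i y_{i+1} − x_{i+1} y_i) is linear in h.
With h=0 it equals 7; the coefficient of h is -1 (from the two edges through C).
So -1·h + 7 = 2·6.5 = 13 ⇒ h = -6.

-6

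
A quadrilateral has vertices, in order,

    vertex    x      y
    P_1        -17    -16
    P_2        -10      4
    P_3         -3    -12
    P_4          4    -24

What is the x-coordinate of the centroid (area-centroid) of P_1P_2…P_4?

-191/24

Apply the shoelace (surveyor's) formula. First the cross-terms c_i = x_i·y_{i+1} − x_{i+1}·y_i:
  -228, 132, 120, -472  ⇒  2A = -448, A = -224.
Then Σ (x_i + x_{i+1})·c_i = 10696, so x̄ = 10696 / (6·(-224)) = -191/24.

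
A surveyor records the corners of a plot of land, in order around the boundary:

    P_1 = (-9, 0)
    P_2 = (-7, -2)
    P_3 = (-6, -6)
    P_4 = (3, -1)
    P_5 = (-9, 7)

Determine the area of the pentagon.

Σ = (18) + (30) + (24) + (12) + (63) = 147
Area = |Σ|/2 = 73.5.

73.5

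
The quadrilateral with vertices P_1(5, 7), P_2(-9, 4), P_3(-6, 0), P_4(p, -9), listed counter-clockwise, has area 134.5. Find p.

The doubled signed area Σ (x_i y_{i+1} − x_{i+1} y_i) is linear in p.
With p=0 it equals 206; the coefficient of p is 7 (from the two edges through P_4).
So 7·p + 206 = 2·134.5 = 269 ⇒ p = 9.

9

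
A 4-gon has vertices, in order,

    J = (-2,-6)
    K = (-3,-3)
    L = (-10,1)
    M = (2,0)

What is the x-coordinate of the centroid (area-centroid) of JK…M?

Apply Gauss's area formula. First the cross-terms c_i = x_i·y_{i+1} − x_{i+1}·y_i:
  -12, -33, -2, -12  ⇒  2A = -59, A = -29.5.
Then Σ (x_i + x_{i+1})·c_i = 505, so x̄ = 505 / (6·(-29.5)) = -505/177.

-505/177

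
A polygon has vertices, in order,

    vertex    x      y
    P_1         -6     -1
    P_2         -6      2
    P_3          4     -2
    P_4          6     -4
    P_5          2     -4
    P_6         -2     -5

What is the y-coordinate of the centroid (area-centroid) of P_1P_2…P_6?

Apply the surveyor's formula. First the cross-terms c_i = x_i·y_{i+1} − x_{i+1}·y_i:
  -18, 4, -4, -16, -18, -28  ⇒  2A = -80, A = -40.
Then Σ (y_i + y_{i+1})·c_i = 464, so ȳ = 464 / (6·(-40)) = -29/15.

-29/15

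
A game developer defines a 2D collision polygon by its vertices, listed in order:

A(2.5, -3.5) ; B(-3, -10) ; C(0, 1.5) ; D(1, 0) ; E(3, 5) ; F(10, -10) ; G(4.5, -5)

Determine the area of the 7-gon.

Apply Gauss's area formula: 2A = Σ (x_i·y_{i+1} − x_{i+1}·y_i), indices taken mod 7.
Cross-terms: -35.5, -4.5, -1.5, 5, -80, -5, -3.25  ⇒  Σ = -124.75
Area = |Σ|/2 = 62.375.

62.375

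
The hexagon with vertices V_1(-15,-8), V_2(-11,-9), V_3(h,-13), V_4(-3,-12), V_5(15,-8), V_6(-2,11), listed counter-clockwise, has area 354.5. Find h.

The doubled signed area Σ (x_i y_{i+1} − x_{i+1} y_i) is linear in h.
With h=0 it equals 685; the coefficient of h is -3 (from the two edges through V_3).
So -3·h + 685 = 2·354.5 = 709 ⇒ h = -8.

-8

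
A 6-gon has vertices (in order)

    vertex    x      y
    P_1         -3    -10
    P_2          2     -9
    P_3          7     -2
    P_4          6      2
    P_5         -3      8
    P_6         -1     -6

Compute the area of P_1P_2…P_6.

102

Cross-terms: 47, 59, 26, 54, 26, -8  ⇒  Σ = 204
Area = |Σ|/2 = 102.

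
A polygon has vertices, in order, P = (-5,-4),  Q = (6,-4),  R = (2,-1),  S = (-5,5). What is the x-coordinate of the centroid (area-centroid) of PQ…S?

-1.40625

Apply Gauss's area formula. First the cross-terms c_i = x_i·y_{i+1} − x_{i+1}·y_i:
  44, 2, 5, 45  ⇒  2A = 96, A = 48.
Then Σ (x_i + x_{i+1})·c_i = -405, so x̄ = -405 / (6·48) = -1.40625.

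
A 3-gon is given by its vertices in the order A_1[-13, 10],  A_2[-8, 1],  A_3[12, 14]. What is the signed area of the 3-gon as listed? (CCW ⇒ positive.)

Apply the shoelace formula: 2A = Σ (x_i·y_{i+1} − x_{i+1}·y_i), indices taken mod 3.
Σ = (67) + (-124) + (302) = 245
Signed area = Σ/2 = 122.5 (positive ⇒ counter-clockwise traversal).

122.5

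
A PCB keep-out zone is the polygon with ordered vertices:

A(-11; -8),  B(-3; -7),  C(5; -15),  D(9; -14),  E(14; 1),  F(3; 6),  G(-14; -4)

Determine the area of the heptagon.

312

Apply Gauss's area formula: 2A = Σ (x_i·y_{i+1} − x_{i+1}·y_i), indices taken mod 7.
Σ = (53) + (80) + (65) + (205) + (81) + (72) + (68) = 624
Area = |Σ|/2 = 312.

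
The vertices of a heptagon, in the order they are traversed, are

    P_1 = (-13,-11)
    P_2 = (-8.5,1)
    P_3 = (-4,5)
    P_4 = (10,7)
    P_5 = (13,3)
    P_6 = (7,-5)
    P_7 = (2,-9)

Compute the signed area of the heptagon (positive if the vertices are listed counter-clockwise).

P_1→P_2: (-13)(1) − (-8.5)(-11) = -106.5
P_2→P_3: (-8.5)(5) − (-4)(1) = -38.5
P_3→P_4: (-4)(7) − (10)(5) = -78
P_4→P_5: (10)(3) − (13)(7) = -61
P_5→P_6: (13)(-5) − (7)(3) = -86
P_6→P_7: (7)(-9) − (2)(-5) = -53
P_7→P_1: (2)(-11) − (-13)(-9) = -139
Σ = -562
Signed area = Σ/2 = -281 (negative ⇒ clockwise traversal).

-281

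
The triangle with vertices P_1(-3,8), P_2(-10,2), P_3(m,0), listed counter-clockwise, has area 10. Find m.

The doubled signed area Σ (x_i y_{i+1} − x_{i+1} y_i) is linear in m.
With m=0 it equals 74; the coefficient of m is 6 (from the two edges through P_3).
So 6·m + 74 = 2·10 = 20 ⇒ m = -9.

-9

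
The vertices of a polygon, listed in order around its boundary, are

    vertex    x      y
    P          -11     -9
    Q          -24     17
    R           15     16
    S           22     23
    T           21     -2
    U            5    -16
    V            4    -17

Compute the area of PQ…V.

1073

Apply the surveyor's formula: 2A = Σ (x_i·y_{i+1} − x_{i+1}·y_i), indices taken mod 7.
Cross-terms: -403, -639, -7, -527, -326, -21, -223  ⇒  Σ = -2146
Area = |Σ|/2 = 1073.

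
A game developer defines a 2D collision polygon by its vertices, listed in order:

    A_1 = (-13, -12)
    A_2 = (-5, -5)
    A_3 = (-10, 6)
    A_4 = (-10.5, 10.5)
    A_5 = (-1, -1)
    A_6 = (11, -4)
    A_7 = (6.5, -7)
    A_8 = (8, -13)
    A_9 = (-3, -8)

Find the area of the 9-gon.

165.75

Apply the surveyor's formula: 2A = Σ (x_i·y_{i+1} − x_{i+1}·y_i), indices taken mod 9.
A_1→A_2: (-13)(-5) − (-5)(-12) = 5
A_2→A_3: (-5)(6) − (-10)(-5) = -80
A_3→A_4: (-10)(10.5) − (-10.5)(6) = -42
A_4→A_5: (-10.5)(-1) − (-1)(10.5) = 21
A_5→A_6: (-1)(-4) − (11)(-1) = 15
A_6→A_7: (11)(-7) − (6.5)(-4) = -51
A_7→A_8: (6.5)(-13) − (8)(-7) = -28.5
A_8→A_9: (8)(-8) − (-3)(-13) = -103
A_9→A_1: (-3)(-12) − (-13)(-8) = -68
Σ = -331.5
Area = |Σ|/2 = 165.75.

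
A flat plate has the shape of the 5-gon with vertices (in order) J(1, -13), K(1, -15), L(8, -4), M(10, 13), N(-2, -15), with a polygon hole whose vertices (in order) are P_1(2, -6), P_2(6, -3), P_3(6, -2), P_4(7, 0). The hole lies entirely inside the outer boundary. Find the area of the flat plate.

83.5

Outer boundary:
Apply the surveyor's formula: 2A = Σ (x_i·y_{i+1} − x_{i+1}·y_i), indices taken mod 5.
Cross-terms: -2, 116, 144, -124, 41  ⇒  Σ = 175
Area = |Σ|/2 = 87.5.
Hole:
Apply the shoelace formula: 2A = Σ (x_i·y_{i+1} − x_{i+1}·y_i), indices taken mod 4.
Σ = (30) + (6) + (14) + (-42) = 8
Area = |Σ|/2 = 4.
Net area = 87.5 − 4 = 83.5.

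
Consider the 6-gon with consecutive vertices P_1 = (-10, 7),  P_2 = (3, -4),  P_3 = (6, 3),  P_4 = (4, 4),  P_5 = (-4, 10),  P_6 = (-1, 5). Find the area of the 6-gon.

76.5

Apply the surveyor's formula: 2A = Σ (x_i·y_{i+1} − x_{i+1}·y_i), indices taken mod 6.
P_1→P_2: (-10)(-4) − (3)(7) = 19
P_2→P_3: (3)(3) − (6)(-4) = 33
P_3→P_4: (6)(4) − (4)(3) = 12
P_4→P_5: (4)(10) − (-4)(4) = 56
P_5→P_6: (-4)(5) − (-1)(10) = -10
P_6→P_1: (-1)(7) − (-10)(5) = 43
Σ = 153
Area = |Σ|/2 = 76.5.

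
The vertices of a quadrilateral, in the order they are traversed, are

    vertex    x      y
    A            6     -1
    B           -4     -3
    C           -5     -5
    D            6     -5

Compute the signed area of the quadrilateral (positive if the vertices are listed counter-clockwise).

Apply Gauss's area formula: 2A = Σ (x_i·y_{i+1} − x_{i+1}·y_i), indices taken mod 4.
Cross-terms: -22, 5, 55, 24  ⇒  Σ = 62
Signed area = Σ/2 = 31 (positive ⇒ counter-clockwise traversal).

31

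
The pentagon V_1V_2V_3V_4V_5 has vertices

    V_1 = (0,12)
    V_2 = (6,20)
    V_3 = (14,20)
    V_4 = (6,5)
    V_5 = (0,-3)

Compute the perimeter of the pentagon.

|V_1V_2| = √((6)² + (8)²) = √100 = 10
|V_2V_3| = √((8)² + (0)²) = √64 = 8
|V_3V_4| = √((-8)² + (-15)²) = √289 = 17
|V_4V_5| = √((-6)² + (-8)²) = √100 = 10
|V_5V_1| = √((0)² + (15)²) = √225 = 15
Perimeter = 10 + 8 + 17 + 10 + 15 = 60.

60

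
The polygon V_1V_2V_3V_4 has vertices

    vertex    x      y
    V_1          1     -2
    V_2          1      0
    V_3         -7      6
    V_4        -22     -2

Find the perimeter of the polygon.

|V_1V_2| = √((0)² + (2)²) = √4 = 2
|V_2V_3| = √((-8)² + (6)²) = √100 = 10
|V_3V_4| = √((-15)² + (-8)²) = √289 = 17
|V_4V_1| = √((23)² + (0)²) = √529 = 23
Perimeter = 2 + 10 + 17 + 23 = 52.

52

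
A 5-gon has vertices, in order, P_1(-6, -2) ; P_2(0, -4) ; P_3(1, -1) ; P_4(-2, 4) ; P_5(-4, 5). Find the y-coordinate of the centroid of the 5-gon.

5/111

Apply the shoelace (surveyor's) formula. First the cross-terms c_i = x_i·y_{i+1} − x_{i+1}·y_i:
  24, 4, 2, 6, 38  ⇒  2A = 74, A = 37.
Then Σ (y_i + y_{i+1})·c_i = 10, so ȳ = 10 / (6·37) = 5/111.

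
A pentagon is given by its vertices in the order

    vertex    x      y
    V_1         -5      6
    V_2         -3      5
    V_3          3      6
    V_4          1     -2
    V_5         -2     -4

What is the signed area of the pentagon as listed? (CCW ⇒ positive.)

-46

Apply Gauss's area formula: 2A = Σ (x_i·y_{i+1} − x_{i+1}·y_i), indices taken mod 5.
Cross-terms: -7, -33, -12, -8, -32  ⇒  Σ = -92
Signed area = Σ/2 = -46 (negative ⇒ clockwise traversal).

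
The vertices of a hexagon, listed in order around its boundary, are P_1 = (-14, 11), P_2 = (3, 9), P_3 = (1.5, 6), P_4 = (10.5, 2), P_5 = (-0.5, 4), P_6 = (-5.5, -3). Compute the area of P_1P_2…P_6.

125.25

Apply the shoelace formula: 2A = Σ (x_i·y_{i+1} − x_{i+1}·y_i), indices taken mod 6.
Σ = (-159) + (4.5) + (-60) + (43) + (23.5) + (-102.5) = -250.5
Area = |Σ|/2 = 125.25.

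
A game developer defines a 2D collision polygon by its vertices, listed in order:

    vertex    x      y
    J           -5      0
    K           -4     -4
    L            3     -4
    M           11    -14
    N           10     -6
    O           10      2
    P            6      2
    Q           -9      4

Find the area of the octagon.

Σ = (20) + (28) + (2) + (74) + (80) + (8) + (42) + (20) = 274
Area = |Σ|/2 = 137.

137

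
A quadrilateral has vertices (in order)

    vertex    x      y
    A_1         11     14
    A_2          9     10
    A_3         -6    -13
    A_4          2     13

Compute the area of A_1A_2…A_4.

120

A_1→A_2: (11)(10) − (9)(14) = -16
A_2→A_3: (9)(-13) − (-6)(10) = -57
A_3→A_4: (-6)(13) − (2)(-13) = -52
A_4→A_1: (2)(14) − (11)(13) = -115
Σ = -240
Area = |Σ|/2 = 120.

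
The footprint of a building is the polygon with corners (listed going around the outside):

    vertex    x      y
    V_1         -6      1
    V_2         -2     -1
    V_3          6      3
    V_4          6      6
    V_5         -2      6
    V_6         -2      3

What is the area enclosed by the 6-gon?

Cross-terms: 8, 0, 18, 48, 6, 16  ⇒  Σ = 96
Area = |Σ|/2 = 48.

48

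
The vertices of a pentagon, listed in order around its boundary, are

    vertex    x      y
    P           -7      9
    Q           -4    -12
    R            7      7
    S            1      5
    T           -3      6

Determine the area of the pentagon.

120

P→Q: (-7)(-12) − (-4)(9) = 120
Q→R: (-4)(7) − (7)(-12) = 56
R→S: (7)(5) − (1)(7) = 28
S→T: (1)(6) − (-3)(5) = 21
T→P: (-3)(9) − (-7)(6) = 15
Σ = 240
Area = |Σ|/2 = 120.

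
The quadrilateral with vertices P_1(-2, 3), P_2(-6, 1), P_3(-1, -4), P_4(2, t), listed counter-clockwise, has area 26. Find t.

-3

The doubled signed area Σ (x_i y_{i+1} − x_{i+1} y_i) is linear in t.
With t=0 it equals 55; the coefficient of t is 1 (from the two edges through P_4).
So 1·t + 55 = 2·26 = 52 ⇒ t = -3.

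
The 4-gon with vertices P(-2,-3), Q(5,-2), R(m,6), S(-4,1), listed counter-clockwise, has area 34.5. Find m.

-6

Write out the shoelace sum; only the two edges meeting at R involve m:
2·Area = [(5·6 − m·(-2)) + (m·1 − (-4)·6)] + 33
       = 3·m + 87 = 69
⇒ m = -6.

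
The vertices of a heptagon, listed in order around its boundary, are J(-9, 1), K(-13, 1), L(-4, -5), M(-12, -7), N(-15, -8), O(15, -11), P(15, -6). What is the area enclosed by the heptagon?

176.5

Apply Gauss's area formula: 2A = Σ (x_i·y_{i+1} − x_{i+1}·y_i), indices taken mod 7.
Σ = (4) + (69) + (-32) + (-9) + (285) + (75) + (-39) = 353
Area = |Σ|/2 = 176.5.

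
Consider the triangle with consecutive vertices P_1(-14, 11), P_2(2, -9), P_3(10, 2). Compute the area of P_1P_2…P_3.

168

Apply the surveyor's formula: 2A = Σ (x_i·y_{i+1} − x_{i+1}·y_i), indices taken mod 3.
Σ = (104) + (94) + (138) = 336
Area = |Σ|/2 = 168.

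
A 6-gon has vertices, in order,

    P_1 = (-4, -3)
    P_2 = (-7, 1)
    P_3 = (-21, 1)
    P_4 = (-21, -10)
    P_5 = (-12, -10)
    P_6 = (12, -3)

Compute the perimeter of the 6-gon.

|P_1P_2| = √((-3)² + (4)²) = √25 = 5
|P_2P_3| = √((-14)² + (0)²) = √196 = 14
|P_3P_4| = √((0)² + (-11)²) = √121 = 11
|P_4P_5| = √((9)² + (0)²) = √81 = 9
|P_5P_6| = √((24)² + (7)²) = √625 = 25
|P_6P_1| = √((-16)² + (0)²) = √256 = 16
Perimeter = 5 + 14 + 11 + 9 + 25 + 16 = 80.

80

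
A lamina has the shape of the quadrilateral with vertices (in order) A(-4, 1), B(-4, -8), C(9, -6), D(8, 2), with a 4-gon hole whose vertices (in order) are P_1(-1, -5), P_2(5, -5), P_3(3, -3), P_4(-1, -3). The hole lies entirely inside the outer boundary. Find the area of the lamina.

97

Outer boundary:
Apply Gauss's area formula: 2A = Σ (x_i·y_{i+1} − x_{i+1}·y_i), indices taken mod 4.
Σ = (36) + (96) + (66) + (16) = 214
Area = |Σ|/2 = 107.
Hole:
Apply Gauss's area formula: 2A = Σ (x_i·y_{i+1} − x_{i+1}·y_i), indices taken mod 4.
Σ = (30) + (0) + (-12) + (2) = 20
Area = |Σ|/2 = 10.
Net area = 107 − 10 = 97.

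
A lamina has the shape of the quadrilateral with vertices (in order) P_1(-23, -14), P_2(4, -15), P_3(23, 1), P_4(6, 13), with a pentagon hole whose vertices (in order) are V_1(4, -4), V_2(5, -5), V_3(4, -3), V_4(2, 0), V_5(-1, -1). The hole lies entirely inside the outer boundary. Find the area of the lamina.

Outer boundary:
Apply Gauss's area formula: 2A = Σ (x_i·y_{i+1} − x_{i+1}·y_i), indices taken mod 4.
Σ = (401) + (349) + (293) + (215) = 1258
Area = |Σ|/2 = 629.
Hole:
V_1→V_2: (4)(-5) − (5)(-4) = 0
V_2→V_3: (5)(-3) − (4)(-5) = 5
V_3→V_4: (4)(0) − (2)(-3) = 6
V_4→V_5: (2)(-1) − (-1)(0) = -2
V_5→V_1: (-1)(-4) − (4)(-1) = 8
Σ = 17
Area = |Σ|/2 = 8.5.
Net area = 629 − 8.5 = 620.5.

620.5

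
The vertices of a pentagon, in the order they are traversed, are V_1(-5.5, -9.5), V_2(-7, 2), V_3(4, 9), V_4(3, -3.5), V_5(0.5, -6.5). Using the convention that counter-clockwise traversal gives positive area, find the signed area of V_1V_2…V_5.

Apply the surveyor's formula: 2A = Σ (x_i·y_{i+1} − x_{i+1}·y_i), indices taken mod 5.
Σ = (-77.5) + (-71) + (-41) + (-17.75) + (-40.5) = -247.75
Signed area = Σ/2 = -123.875 (negative ⇒ clockwise traversal).

-123.875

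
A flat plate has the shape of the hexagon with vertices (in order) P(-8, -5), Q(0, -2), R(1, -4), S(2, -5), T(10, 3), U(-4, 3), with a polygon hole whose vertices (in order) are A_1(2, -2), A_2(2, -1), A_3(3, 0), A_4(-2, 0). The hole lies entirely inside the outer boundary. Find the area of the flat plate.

Outer boundary:
Apply the shoelace formula: 2A = Σ (x_i·y_{i+1} − x_{i+1}·y_i), indices taken mod 6.
Σ = (16) + (2) + (3) + (56) + (42) + (44) = 163
Area = |Σ|/2 = 81.5.
Hole:
Apply Gauss's area formula: 2A = Σ (x_i·y_{i+1} − x_{i+1}·y_i), indices taken mod 4.
Cross-terms: 2, 3, 0, 4  ⇒  Σ = 9
Area = |Σ|/2 = 4.5.
Net area = 81.5 − 4.5 = 77.

77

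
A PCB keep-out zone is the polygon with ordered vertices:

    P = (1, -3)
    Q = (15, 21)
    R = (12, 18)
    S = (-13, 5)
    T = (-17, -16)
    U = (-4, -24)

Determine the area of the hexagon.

Apply the shoelace (surveyor's) formula: 2A = Σ (x_i·y_{i+1} − x_{i+1}·y_i), indices taken mod 6.
Σ = (66) + (18) + (294) + (293) + (344) + (36) = 1051
Area = |Σ|/2 = 525.5.

525.5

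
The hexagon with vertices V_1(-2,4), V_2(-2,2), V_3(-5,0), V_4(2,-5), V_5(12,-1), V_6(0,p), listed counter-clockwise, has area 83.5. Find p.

The doubled signed area Σ (x_i y_{i+1} − x_{i+1} y_i) is linear in p.
With p=0 it equals 97; the coefficient of p is 14 (from the two edges through V_6).
So 14·p + 97 = 2·83.5 = 167 ⇒ p = 5.

5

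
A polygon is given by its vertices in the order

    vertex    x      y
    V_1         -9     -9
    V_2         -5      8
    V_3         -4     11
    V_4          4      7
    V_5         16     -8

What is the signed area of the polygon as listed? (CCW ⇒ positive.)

-286

Σ = (-117) + (-23) + (-72) + (-144) + (-216) = -572
Signed area = Σ/2 = -286 (negative ⇒ clockwise traversal).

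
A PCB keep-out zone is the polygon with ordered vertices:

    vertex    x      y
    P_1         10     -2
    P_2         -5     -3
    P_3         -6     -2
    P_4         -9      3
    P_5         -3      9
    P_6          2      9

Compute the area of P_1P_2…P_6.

Apply the shoelace formula: 2A = Σ (x_i·y_{i+1} − x_{i+1}·y_i), indices taken mod 6.
Σ = (-40) + (-8) + (-36) + (-72) + (-45) + (-94) = -295
Area = |Σ|/2 = 147.5.

147.5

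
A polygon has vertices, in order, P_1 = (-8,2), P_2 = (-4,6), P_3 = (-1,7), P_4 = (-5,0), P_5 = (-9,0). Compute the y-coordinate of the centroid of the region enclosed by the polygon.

Apply the surveyor's formula. First the cross-terms c_i = x_i·y_{i+1} − x_{i+1}·y_i:
  -40, -22, 35, 0, -18  ⇒  2A = -45, A = -22.5.
Then Σ (y_i + y_{i+1})·c_i = -397, so ȳ = -397 / (6·(-22.5)) = 397/135.

397/135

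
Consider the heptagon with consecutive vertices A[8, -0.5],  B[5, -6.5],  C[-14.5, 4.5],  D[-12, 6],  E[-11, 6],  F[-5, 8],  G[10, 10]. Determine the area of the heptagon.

216.625

Cross-terms: -49.5, -71.75, -33, -6, -58, -130, -85  ⇒  Σ = -433.25
Area = |Σ|/2 = 216.625.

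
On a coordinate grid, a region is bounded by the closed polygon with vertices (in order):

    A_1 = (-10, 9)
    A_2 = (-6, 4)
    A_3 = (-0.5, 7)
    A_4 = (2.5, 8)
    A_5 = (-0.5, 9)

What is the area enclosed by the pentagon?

Apply the shoelace (surveyor's) formula: 2A = Σ (x_i·y_{i+1} − x_{i+1}·y_i), indices taken mod 5.
A_1→A_2: (-10)(4) − (-6)(9) = 14
A_2→A_3: (-6)(7) − (-0.5)(4) = -40
A_3→A_4: (-0.5)(8) − (2.5)(7) = -21.5
A_4→A_5: (2.5)(9) − (-0.5)(8) = 26.5
A_5→A_1: (-0.5)(9) − (-10)(9) = 85.5
Σ = 64.5
Area = |Σ|/2 = 32.25.

32.25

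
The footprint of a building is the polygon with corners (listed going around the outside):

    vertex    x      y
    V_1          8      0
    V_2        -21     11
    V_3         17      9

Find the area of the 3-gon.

180

Apply the shoelace formula: 2A = Σ (x_i·y_{i+1} − x_{i+1}·y_i), indices taken mod 3.
V_1→V_2: (8)(11) − (-21)(0) = 88
V_2→V_3: (-21)(9) − (17)(11) = -376
V_3→V_1: (17)(0) − (8)(9) = -72
Σ = -360
Area = |Σ|/2 = 180.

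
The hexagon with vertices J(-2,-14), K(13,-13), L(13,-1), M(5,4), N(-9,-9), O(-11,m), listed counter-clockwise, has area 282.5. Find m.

Write out the shoelace sum; only the two edges meeting at O involve m:
2·Area = [((-9)·m − (-11)·(-9)) + ((-11)·(-14) − (-2)·m)] + 412
       = -7·m + 467 = 565
⇒ m = -14.

-14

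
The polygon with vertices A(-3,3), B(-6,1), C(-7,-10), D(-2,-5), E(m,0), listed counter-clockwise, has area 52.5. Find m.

The doubled signed area Σ (x_i y_{i+1} − x_{i+1} y_i) is linear in m.
With m=0 it equals 97; the coefficient of m is 8 (from the two edges through E).
So 8·m + 97 = 2·52.5 = 105 ⇒ m = 1.

1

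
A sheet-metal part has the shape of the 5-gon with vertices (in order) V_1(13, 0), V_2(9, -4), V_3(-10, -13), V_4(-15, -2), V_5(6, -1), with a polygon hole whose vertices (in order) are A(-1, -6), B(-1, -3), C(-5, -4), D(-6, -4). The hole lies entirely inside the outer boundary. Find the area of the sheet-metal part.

Outer boundary:
Apply the shoelace formula: 2A = Σ (x_i·y_{i+1} − x_{i+1}·y_i), indices taken mod 5.
Σ = (-52) + (-157) + (-175) + (27) + (13) = -344
Area = |Σ|/2 = 172.
Hole:
A→B: (-1)(-3) − (-1)(-6) = -3
B→C: (-1)(-4) − (-5)(-3) = -11
C→D: (-5)(-4) − (-6)(-4) = -4
D→A: (-6)(-6) − (-1)(-4) = 32
Σ = 14
Area = |Σ|/2 = 7.
Net area = 172 − 7 = 165.

165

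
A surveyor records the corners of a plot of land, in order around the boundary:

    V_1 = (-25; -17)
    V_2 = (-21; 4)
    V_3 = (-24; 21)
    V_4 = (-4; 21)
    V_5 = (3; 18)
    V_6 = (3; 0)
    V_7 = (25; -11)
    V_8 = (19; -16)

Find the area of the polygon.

1179

Apply Gauss's area formula: 2A = Σ (x_i·y_{i+1} − x_{i+1}·y_i), indices taken mod 8.
Σ = (-457) + (-345) + (-420) + (-135) + (-54) + (-33) + (-191) + (-723) = -2358
Area = |Σ|/2 = 1179.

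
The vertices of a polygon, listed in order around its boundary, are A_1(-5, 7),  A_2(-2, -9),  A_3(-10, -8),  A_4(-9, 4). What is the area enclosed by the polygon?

85

Σ = (59) + (-74) + (-112) + (-43) = -170
Area = |Σ|/2 = 85.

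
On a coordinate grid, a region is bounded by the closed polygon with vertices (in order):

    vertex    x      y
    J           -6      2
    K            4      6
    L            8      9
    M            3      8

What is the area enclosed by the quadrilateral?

17.5

Apply the shoelace formula: 2A = Σ (x_i·y_{i+1} − x_{i+1}·y_i), indices taken mod 4.
Σ = (-44) + (-12) + (37) + (54) = 35
Area = |Σ|/2 = 17.5.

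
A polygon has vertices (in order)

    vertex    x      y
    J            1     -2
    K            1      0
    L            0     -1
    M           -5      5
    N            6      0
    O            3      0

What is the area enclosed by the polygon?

Apply the shoelace formula: 2A = Σ (x_i·y_{i+1} − x_{i+1}·y_i), indices taken mod 6.
Cross-terms: 2, -1, -5, -30, 0, -6  ⇒  Σ = -40
Area = |Σ|/2 = 20.

20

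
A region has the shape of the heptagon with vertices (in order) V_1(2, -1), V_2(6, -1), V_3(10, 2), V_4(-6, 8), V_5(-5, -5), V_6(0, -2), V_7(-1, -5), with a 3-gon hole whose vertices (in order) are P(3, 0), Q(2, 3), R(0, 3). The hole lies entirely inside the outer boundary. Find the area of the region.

100.5

Outer boundary:
Apply the surveyor's formula: 2A = Σ (x_i·y_{i+1} − x_{i+1}·y_i), indices taken mod 7.
Cross-terms: 4, 22, 92, 70, 10, -2, 11  ⇒  Σ = 207
Area = |Σ|/2 = 103.5.
Hole:
Apply the shoelace formula: 2A = Σ (x_i·y_{i+1} − x_{i+1}·y_i), indices taken mod 3.
Σ = (9) + (6) + (-9) = 6
Area = |Σ|/2 = 3.
Net area = 103.5 − 3 = 100.5.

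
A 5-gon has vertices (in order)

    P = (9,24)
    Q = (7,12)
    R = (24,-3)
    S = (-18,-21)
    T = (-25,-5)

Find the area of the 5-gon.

958.5

Apply the shoelace (surveyor's) formula: 2A = Σ (x_i·y_{i+1} − x_{i+1}·y_i), indices taken mod 5.
Σ = (-60) + (-309) + (-558) + (-435) + (-555) = -1917
Area = |Σ|/2 = 958.5.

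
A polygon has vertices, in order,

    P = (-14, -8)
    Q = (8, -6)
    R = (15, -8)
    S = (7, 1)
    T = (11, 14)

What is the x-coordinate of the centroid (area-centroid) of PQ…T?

419/220

Apply the shoelace formula. First the cross-terms c_i = x_i·y_{i+1} − x_{i+1}·y_i:
  148, 26, 71, 87, 108  ⇒  2A = 440, A = 220.
Then Σ (x_i + x_{i+1})·c_i = 2514, so x̄ = 2514 / (6·220) = 419/220.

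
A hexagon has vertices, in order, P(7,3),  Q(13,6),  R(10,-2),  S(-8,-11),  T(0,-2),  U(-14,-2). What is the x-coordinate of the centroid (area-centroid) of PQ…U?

Apply Gauss's area formula. First the cross-terms c_i = x_i·y_{i+1} − x_{i+1}·y_i:
  3, -86, -126, 16, -28, -28  ⇒  2A = -249, A = -124.5.
Then Σ (x_i + x_{i+1})·c_i = -1710, so x̄ = -1710 / (6·(-124.5)) = 190/83.

190/83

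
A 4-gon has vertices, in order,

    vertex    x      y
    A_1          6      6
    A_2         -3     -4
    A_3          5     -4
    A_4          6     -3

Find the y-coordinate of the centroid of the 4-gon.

-169/267

Apply Gauss's area formula. First the cross-terms c_i = x_i·y_{i+1} − x_{i+1}·y_i:
  -6, 32, 9, 54  ⇒  2A = 89, A = 44.5.
Then Σ (y_i + y_{i+1})·c_i = -169, so ȳ = -169 / (6·44.5) = -169/267.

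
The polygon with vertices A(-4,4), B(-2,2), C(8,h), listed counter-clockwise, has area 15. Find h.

7

The doubled signed area Σ (x_i y_{i+1} − x_{i+1} y_i) is linear in h.
With h=0 it equals 16; the coefficient of h is 2 (from the two edges through C).
So 2·h + 16 = 2·15 = 30 ⇒ h = 7.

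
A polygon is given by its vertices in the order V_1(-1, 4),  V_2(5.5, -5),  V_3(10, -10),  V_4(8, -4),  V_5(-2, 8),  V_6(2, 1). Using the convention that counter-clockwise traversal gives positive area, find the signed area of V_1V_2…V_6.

32.5

Σ = (-17) + (-5) + (40) + (56) + (-18) + (9) = 65
Signed area = Σ/2 = 32.5 (positive ⇒ counter-clockwise traversal).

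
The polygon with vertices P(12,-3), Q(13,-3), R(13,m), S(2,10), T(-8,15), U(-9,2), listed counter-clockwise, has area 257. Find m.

10

The doubled signed area Σ (x_i y_{i+1} − x_{i+1} y_i) is linear in m.
With m=0 it equals 404; the coefficient of m is 11 (from the two edges through R).
So 11·m + 404 = 2·257 = 514 ⇒ m = 10.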